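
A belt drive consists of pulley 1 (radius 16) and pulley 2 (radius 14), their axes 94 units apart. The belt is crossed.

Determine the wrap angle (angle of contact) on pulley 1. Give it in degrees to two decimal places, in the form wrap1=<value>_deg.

crossed belt: β = asin((r1+r2)/C) = asin(30/94) = 18.6115°
wrap1 = wrap2 = π + 2β = 217.2229°

wrap1=217.22_deg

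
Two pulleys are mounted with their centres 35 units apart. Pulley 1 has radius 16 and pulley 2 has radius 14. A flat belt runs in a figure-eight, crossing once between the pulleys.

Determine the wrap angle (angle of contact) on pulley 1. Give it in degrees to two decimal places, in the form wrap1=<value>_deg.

wrap1=297.99_deg

crossed belt: β = asin((r1+r2)/C) = asin(30/35) = 58.9973°
wrap1 = wrap2 = π + 2β = 297.9946°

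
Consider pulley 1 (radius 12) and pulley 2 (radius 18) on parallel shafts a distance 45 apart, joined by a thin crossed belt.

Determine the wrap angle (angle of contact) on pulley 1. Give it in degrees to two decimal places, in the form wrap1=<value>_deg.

crossed belt: β = asin((r1+r2)/C) = asin(30/45) = 41.8103°
wrap1 = wrap2 = π + 2β = 263.6206°

wrap1=263.62_deg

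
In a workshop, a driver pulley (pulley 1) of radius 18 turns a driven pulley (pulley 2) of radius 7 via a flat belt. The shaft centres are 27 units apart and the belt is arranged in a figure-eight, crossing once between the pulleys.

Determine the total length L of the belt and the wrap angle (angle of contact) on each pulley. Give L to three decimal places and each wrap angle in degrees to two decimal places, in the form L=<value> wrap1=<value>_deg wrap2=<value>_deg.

L=158.110 wrap1=315.62_deg wrap2=315.62_deg

crossed belt: β = asin((r1+r2)/C) = asin(25/27) = 67.8084°
wrap1 = wrap2 = π + 2β = 315.6168°
tangent length = C·cosβ = 10.1980
L = (r1+r2)·wrap + 2·C·cosβ = 25·5.5086 + 2·10.1980 = 158.1099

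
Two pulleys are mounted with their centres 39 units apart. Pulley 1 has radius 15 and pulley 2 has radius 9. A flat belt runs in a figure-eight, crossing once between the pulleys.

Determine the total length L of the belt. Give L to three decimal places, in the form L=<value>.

L=168.698

crossed belt: β = asin((r1+r2)/C) = asin(24/39) = 37.9799°
wrap1 = wrap2 = π + 2β = 255.9597°
tangent length = C·cosβ = 30.7409
L = (r1+r2)·wrap + 2·C·cosβ = 24·4.4673 + 2·30.7409 = 168.6979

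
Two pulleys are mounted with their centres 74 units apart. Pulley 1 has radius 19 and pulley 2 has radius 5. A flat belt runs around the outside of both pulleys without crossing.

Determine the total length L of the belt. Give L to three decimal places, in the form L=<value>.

open belt: β = asin((r2−r1)/C) = asin(-14/74) = -10.9055°
wrap1 = π − 2β = 201.8109°
wrap2 = π + 2β = 158.1891°
tangent length = C·cosβ = 72.6636
L = r1·wrap1 + r2·wrap2 + 2·C·cosβ = 19·3.5223 + 5·2.7609 + 2·72.6636 = 226.0549

L=226.055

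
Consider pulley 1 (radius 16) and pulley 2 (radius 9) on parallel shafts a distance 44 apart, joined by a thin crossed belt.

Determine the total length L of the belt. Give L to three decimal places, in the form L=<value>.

crossed belt: β = asin((r1+r2)/C) = asin(25/44) = 34.6235°
wrap1 = wrap2 = π + 2β = 249.2471°
tangent length = C·cosβ = 36.2077
L = (r1+r2)·wrap + 2·C·cosβ = 25·4.3502 + 2·36.2077 = 181.1700

L=181.170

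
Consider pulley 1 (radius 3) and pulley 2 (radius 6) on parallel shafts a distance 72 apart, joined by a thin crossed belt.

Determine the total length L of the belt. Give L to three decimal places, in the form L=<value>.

crossed belt: β = asin((r1+r2)/C) = asin(9/72) = 7.1808°
wrap1 = wrap2 = π + 2β = 194.3615°
tangent length = C·cosβ = 71.4353
L = (r1+r2)·wrap + 2·C·cosβ = 9·3.3922 + 2·71.4353 = 173.4008

L=173.401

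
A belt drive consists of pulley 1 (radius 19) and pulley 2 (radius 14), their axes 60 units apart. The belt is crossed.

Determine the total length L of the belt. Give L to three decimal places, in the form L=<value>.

crossed belt: β = asin((r1+r2)/C) = asin(33/60) = 33.3670°
wrap1 = wrap2 = π + 2β = 246.7340°
tangent length = C·cosβ = 50.1099
L = (r1+r2)·wrap + 2·C·cosβ = 33·4.3063 + 2·50.1099 = 242.3284

L=242.328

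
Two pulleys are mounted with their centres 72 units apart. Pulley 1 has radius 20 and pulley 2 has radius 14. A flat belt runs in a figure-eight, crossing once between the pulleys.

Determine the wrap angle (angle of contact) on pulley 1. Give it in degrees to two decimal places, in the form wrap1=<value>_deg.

wrap1=236.36_deg

crossed belt: β = asin((r1+r2)/C) = asin(34/72) = 28.1786°
wrap1 = wrap2 = π + 2β = 236.3573°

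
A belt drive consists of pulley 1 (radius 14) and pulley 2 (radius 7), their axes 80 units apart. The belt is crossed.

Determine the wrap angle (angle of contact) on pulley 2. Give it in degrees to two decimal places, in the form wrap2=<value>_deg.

wrap2=210.44_deg

crossed belt: β = asin((r1+r2)/C) = asin(21/80) = 15.2185°
wrap1 = wrap2 = π + 2β = 210.4369°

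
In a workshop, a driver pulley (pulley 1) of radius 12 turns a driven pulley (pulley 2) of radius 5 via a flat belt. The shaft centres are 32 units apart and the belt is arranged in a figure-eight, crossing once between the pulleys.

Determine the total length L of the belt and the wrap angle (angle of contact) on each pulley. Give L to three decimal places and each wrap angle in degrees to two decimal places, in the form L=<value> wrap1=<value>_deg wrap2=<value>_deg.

crossed belt: β = asin((r1+r2)/C) = asin(17/32) = 32.0900°
wrap1 = wrap2 = π + 2β = 244.1799°
tangent length = C·cosβ = 27.1109
L = (r1+r2)·wrap + 2·C·cosβ = 17·4.2617 + 2·27.1109 = 126.6714

L=126.671 wrap1=244.18_deg wrap2=244.18_deg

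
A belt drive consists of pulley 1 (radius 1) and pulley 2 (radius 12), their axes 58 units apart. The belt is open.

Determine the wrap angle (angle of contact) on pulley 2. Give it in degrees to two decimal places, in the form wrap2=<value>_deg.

open belt: β = asin((r2−r1)/C) = asin(11/58) = 10.9327°
wrap1 = π − 2β = 158.1347°
wrap2 = π + 2β = 201.8653°

wrap2=201.87_deg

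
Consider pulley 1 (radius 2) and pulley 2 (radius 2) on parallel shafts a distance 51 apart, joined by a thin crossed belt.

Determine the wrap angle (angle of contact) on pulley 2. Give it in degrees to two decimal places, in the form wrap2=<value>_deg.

wrap2=189.00_deg

crossed belt: β = asin((r1+r2)/C) = asin(4/51) = 4.4984°
wrap1 = wrap2 = π + 2β = 188.9968°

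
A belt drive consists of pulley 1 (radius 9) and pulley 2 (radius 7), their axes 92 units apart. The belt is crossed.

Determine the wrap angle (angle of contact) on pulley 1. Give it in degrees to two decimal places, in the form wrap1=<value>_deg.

wrap1=200.03_deg

crossed belt: β = asin((r1+r2)/C) = asin(16/92) = 10.0154°
wrap1 = wrap2 = π + 2β = 200.0308°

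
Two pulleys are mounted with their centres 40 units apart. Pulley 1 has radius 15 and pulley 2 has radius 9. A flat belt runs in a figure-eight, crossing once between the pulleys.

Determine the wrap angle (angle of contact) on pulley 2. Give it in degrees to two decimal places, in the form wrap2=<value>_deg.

wrap2=253.74_deg

crossed belt: β = asin((r1+r2)/C) = asin(24/40) = 36.8699°
wrap1 = wrap2 = π + 2β = 253.7398°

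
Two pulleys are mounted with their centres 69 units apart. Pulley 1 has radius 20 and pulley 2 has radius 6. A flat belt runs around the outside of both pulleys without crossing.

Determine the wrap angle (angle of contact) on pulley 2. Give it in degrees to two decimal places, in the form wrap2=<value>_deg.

wrap2=156.59_deg

open belt: β = asin((r2−r1)/C) = asin(-14/69) = -11.7065°
wrap1 = π − 2β = 203.4130°
wrap2 = π + 2β = 156.5870°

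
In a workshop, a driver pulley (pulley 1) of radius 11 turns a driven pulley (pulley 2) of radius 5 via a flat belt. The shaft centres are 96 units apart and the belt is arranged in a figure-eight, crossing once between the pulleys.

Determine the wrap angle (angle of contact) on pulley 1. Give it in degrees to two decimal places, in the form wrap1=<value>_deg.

wrap1=199.19_deg

crossed belt: β = asin((r1+r2)/C) = asin(16/96) = 9.5941°
wrap1 = wrap2 = π + 2β = 199.1881°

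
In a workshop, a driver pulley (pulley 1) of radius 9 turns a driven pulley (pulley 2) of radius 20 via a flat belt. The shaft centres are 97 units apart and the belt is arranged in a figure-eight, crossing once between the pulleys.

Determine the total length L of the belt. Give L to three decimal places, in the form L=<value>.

crossed belt: β = asin((r1+r2)/C) = asin(29/97) = 17.3957°
wrap1 = wrap2 = π + 2β = 214.7914°
tangent length = C·cosβ = 92.5635
L = (r1+r2)·wrap + 2·C·cosβ = 29·3.7488 + 2·92.5635 = 293.8427

L=293.843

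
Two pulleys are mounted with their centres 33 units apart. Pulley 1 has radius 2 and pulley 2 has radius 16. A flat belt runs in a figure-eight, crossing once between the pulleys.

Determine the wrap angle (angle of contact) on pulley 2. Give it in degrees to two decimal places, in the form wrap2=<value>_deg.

crossed belt: β = asin((r1+r2)/C) = asin(18/33) = 33.0557°
wrap1 = wrap2 = π + 2β = 246.1115°

wrap2=246.11_deg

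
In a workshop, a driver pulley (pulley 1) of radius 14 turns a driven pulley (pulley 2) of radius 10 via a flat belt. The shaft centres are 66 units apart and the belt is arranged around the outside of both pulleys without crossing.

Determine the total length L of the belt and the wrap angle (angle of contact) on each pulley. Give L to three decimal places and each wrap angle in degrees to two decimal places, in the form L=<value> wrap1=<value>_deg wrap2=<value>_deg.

open belt: β = asin((r2−r1)/C) = asin(-4/66) = -3.4746°
wrap1 = π − 2β = 186.9492°
wrap2 = π + 2β = 173.0508°
tangent length = C·cosβ = 65.8787
L = r1·wrap1 + r2·wrap2 + 2·C·cosβ = 14·3.2629 + 10·3.0203 + 2·65.8787 = 207.6407

L=207.641 wrap1=186.95_deg wrap2=173.05_deg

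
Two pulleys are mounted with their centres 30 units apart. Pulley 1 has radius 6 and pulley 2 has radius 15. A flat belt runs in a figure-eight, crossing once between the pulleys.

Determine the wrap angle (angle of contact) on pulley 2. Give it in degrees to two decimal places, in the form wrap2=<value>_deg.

wrap2=268.85_deg

crossed belt: β = asin((r1+r2)/C) = asin(21/30) = 44.4270°
wrap1 = wrap2 = π + 2β = 268.8540°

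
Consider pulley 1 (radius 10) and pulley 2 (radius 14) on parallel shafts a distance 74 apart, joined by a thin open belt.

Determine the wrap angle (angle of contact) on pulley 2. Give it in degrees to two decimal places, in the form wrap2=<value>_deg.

open belt: β = asin((r2−r1)/C) = asin(4/74) = 3.0986°
wrap1 = π − 2β = 173.8028°
wrap2 = π + 2β = 186.1972°

wrap2=186.20_deg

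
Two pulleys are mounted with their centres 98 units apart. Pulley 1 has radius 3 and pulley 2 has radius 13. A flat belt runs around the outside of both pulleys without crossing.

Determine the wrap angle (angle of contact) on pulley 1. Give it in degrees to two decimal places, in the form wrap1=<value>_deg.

wrap1=168.29_deg

open belt: β = asin((r2−r1)/C) = asin(10/98) = 5.8567°
wrap1 = π − 2β = 168.2866°
wrap2 = π + 2β = 191.7134°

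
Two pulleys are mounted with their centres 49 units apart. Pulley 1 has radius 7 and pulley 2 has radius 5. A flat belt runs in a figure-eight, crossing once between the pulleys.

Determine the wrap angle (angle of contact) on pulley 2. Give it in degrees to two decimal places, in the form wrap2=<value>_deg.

wrap2=208.35_deg

crossed belt: β = asin((r1+r2)/C) = asin(12/49) = 14.1758°
wrap1 = wrap2 = π + 2β = 208.3516°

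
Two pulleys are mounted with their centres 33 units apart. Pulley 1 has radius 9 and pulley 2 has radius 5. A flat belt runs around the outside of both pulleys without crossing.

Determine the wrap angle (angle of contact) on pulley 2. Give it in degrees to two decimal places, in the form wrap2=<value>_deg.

wrap2=166.08_deg

open belt: β = asin((r2−r1)/C) = asin(-4/33) = -6.9621°
wrap1 = π − 2β = 193.9241°
wrap2 = π + 2β = 166.0759°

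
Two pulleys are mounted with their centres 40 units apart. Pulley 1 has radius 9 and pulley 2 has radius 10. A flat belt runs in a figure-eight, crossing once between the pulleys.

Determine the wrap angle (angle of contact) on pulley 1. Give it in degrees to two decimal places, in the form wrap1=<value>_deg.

crossed belt: β = asin((r1+r2)/C) = asin(19/40) = 28.3594°
wrap1 = wrap2 = π + 2β = 236.7187°

wrap1=236.72_deg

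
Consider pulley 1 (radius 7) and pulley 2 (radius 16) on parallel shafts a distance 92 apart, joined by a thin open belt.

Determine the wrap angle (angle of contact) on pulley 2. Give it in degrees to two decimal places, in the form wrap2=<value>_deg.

wrap2=191.23_deg

open belt: β = asin((r2−r1)/C) = asin(9/92) = 5.6140°
wrap1 = π − 2β = 168.7720°
wrap2 = π + 2β = 191.2280°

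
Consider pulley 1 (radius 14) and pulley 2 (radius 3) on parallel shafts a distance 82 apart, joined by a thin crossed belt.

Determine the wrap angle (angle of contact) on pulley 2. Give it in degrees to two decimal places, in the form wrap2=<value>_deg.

wrap2=203.93_deg

crossed belt: β = asin((r1+r2)/C) = asin(17/82) = 11.9652°
wrap1 = wrap2 = π + 2β = 203.9303°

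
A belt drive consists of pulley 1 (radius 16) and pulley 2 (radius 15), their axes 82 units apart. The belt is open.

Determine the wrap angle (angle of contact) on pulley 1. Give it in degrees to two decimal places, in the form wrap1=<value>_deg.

wrap1=181.40_deg

open belt: β = asin((r2−r1)/C) = asin(-1/82) = -0.6987°
wrap1 = π − 2β = 181.3975°
wrap2 = π + 2β = 178.6025°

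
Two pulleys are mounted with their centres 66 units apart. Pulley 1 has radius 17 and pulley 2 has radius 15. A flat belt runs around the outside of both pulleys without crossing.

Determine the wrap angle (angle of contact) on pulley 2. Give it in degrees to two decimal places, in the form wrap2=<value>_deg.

open belt: β = asin((r2−r1)/C) = asin(-2/66) = -1.7365°
wrap1 = π − 2β = 183.4730°
wrap2 = π + 2β = 176.5270°

wrap2=176.53_deg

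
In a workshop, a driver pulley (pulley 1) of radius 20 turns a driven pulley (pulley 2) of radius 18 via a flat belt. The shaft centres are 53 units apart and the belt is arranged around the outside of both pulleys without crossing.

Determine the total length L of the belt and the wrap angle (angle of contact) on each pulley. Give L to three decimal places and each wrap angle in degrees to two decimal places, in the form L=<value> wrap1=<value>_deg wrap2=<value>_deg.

open belt: β = asin((r2−r1)/C) = asin(-2/53) = -2.1626°
wrap1 = π − 2β = 184.3252°
wrap2 = π + 2β = 175.6748°
tangent length = C·cosβ = 52.9623
L = r1·wrap1 + r2·wrap2 + 2·C·cosβ = 20·3.2171 + 18·3.0661 + 2·52.9623 = 225.4560

L=225.456 wrap1=184.33_deg wrap2=175.67_deg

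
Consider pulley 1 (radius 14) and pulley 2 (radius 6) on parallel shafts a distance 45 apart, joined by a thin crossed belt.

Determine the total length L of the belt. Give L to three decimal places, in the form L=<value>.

L=161.877

crossed belt: β = asin((r1+r2)/C) = asin(20/45) = 26.3878°
wrap1 = wrap2 = π + 2β = 232.7756°
tangent length = C·cosβ = 40.3113
L = (r1+r2)·wrap + 2·C·cosβ = 20·4.0627 + 2·40.3113 = 161.8766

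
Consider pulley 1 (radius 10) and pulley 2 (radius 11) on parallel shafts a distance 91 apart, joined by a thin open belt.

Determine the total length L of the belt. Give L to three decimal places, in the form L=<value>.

L=247.984

open belt: β = asin((r2−r1)/C) = asin(1/91) = 0.6296°
wrap1 = π − 2β = 178.7407°
wrap2 = π + 2β = 181.2593°
tangent length = C·cosβ = 90.9945
L = r1·wrap1 + r2·wrap2 + 2·C·cosβ = 10·3.1196 + 11·3.1636 + 2·90.9945 = 247.9844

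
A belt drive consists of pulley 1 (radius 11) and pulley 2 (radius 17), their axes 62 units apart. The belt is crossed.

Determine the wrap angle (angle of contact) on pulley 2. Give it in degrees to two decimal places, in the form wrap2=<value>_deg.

wrap2=233.69_deg

crossed belt: β = asin((r1+r2)/C) = asin(28/62) = 26.8472°
wrap1 = wrap2 = π + 2β = 233.6944°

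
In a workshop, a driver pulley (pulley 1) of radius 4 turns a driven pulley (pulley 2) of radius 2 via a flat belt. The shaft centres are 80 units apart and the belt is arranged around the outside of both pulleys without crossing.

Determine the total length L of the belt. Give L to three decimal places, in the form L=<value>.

open belt: β = asin((r2−r1)/C) = asin(-2/80) = -1.4325°
wrap1 = π − 2β = 182.8651°
wrap2 = π + 2β = 177.1349°
tangent length = C·cosβ = 79.9750
L = r1·wrap1 + r2·wrap2 + 2·C·cosβ = 4·3.1916 + 2·3.0916 + 2·79.9750 = 178.8996

L=178.900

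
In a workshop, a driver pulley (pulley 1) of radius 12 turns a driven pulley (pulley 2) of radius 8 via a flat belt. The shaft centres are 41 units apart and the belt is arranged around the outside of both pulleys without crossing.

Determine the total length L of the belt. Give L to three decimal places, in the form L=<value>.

open belt: β = asin((r2−r1)/C) = asin(-4/41) = -5.5987°
wrap1 = π − 2β = 191.1975°
wrap2 = π + 2β = 168.8025°
tangent length = C·cosβ = 40.8044
L = r1·wrap1 + r2·wrap2 + 2·C·cosβ = 12·3.3370 + 8·2.9462 + 2·40.8044 = 145.2224

L=145.222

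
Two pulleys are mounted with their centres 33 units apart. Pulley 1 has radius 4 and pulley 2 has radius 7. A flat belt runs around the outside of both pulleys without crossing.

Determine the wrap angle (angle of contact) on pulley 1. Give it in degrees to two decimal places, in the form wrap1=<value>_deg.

open belt: β = asin((r2−r1)/C) = asin(3/33) = 5.2159°
wrap1 = π − 2β = 169.5682°
wrap2 = π + 2β = 190.4318°

wrap1=169.57_deg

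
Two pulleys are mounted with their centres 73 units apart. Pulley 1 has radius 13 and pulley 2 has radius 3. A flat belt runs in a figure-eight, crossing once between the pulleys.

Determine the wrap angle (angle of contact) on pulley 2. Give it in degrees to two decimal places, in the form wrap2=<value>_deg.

crossed belt: β = asin((r1+r2)/C) = asin(16/73) = 12.6608°
wrap1 = wrap2 = π + 2β = 205.3215°

wrap2=205.32_deg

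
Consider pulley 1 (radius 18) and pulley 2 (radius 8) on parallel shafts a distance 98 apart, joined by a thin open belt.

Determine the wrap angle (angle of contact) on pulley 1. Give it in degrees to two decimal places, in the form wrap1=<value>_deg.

open belt: β = asin((r2−r1)/C) = asin(-10/98) = -5.8567°
wrap1 = π − 2β = 191.7134°
wrap2 = π + 2β = 168.2866°

wrap1=191.71_deg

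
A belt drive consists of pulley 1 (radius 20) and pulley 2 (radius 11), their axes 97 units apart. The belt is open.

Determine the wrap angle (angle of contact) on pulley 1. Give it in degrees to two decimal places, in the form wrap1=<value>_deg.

open belt: β = asin((r2−r1)/C) = asin(-9/97) = -5.3238°
wrap1 = π − 2β = 190.6475°
wrap2 = π + 2β = 169.3525°

wrap1=190.65_deg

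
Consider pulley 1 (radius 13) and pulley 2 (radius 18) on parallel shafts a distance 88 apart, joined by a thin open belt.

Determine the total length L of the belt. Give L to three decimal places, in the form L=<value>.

open belt: β = asin((r2−r1)/C) = asin(5/88) = 3.2572°
wrap1 = π − 2β = 173.4856°
wrap2 = π + 2β = 186.5144°
tangent length = C·cosβ = 87.8578
L = r1·wrap1 + r2·wrap2 + 2·C·cosβ = 13·3.0279 + 18·3.2553 + 2·87.8578 = 273.6735

L=273.674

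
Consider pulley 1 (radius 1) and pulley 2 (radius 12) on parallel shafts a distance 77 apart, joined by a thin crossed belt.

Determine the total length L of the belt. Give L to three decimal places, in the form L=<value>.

crossed belt: β = asin((r1+r2)/C) = asin(13/77) = 9.7199°
wrap1 = wrap2 = π + 2β = 199.4397°
tangent length = C·cosβ = 75.8947
L = (r1+r2)·wrap + 2·C·cosβ = 13·3.4809 + 2·75.8947 = 197.0408

L=197.041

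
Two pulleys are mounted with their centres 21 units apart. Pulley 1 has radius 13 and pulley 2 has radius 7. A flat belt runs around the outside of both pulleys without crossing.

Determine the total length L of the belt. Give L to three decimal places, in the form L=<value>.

L=106.558

open belt: β = asin((r2−r1)/C) = asin(-6/21) = -16.6015°
wrap1 = π − 2β = 213.2031°
wrap2 = π + 2β = 146.7969°
tangent length = C·cosβ = 20.1246
L = r1·wrap1 + r2·wrap2 + 2·C·cosβ = 13·3.7211 + 7·2.5621 + 2·20.1246 = 106.5581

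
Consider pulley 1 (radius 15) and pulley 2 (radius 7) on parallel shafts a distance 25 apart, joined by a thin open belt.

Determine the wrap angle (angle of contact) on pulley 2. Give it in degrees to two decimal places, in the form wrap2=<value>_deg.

wrap2=142.67_deg

open belt: β = asin((r2−r1)/C) = asin(-8/25) = -18.6629°
wrap1 = π − 2β = 217.3258°
wrap2 = π + 2β = 142.6742°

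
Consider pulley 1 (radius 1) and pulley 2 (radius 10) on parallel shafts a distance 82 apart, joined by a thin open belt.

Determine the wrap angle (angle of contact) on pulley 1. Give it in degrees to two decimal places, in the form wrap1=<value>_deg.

wrap1=167.40_deg

open belt: β = asin((r2−r1)/C) = asin(9/82) = 6.3013°
wrap1 = π − 2β = 167.3975°
wrap2 = π + 2β = 192.6025°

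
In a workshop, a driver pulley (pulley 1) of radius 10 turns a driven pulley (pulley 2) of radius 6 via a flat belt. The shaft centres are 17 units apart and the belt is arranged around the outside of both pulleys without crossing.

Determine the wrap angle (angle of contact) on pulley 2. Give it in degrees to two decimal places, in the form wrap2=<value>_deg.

wrap2=152.78_deg

open belt: β = asin((r2−r1)/C) = asin(-4/17) = -13.6090°
wrap1 = π − 2β = 207.2179°
wrap2 = π + 2β = 152.7821°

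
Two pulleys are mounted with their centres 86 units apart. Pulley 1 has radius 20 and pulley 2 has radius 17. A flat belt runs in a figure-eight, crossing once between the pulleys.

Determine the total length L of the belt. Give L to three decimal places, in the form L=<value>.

crossed belt: β = asin((r1+r2)/C) = asin(37/86) = 25.4823°
wrap1 = wrap2 = π + 2β = 230.9646°
tangent length = C·cosβ = 77.6338
L = (r1+r2)·wrap + 2·C·cosβ = 37·4.0311 + 2·77.6338 = 304.4180

L=304.418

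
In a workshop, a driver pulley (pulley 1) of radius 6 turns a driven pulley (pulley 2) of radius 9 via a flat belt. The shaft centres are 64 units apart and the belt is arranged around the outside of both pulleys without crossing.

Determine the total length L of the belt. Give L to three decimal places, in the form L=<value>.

open belt: β = asin((r2−r1)/C) = asin(3/64) = 2.6867°
wrap1 = π − 2β = 174.6266°
wrap2 = π + 2β = 185.3734°
tangent length = C·cosβ = 63.9296
L = r1·wrap1 + r2·wrap2 + 2·C·cosβ = 6·3.0478 + 9·3.2354 + 2·63.9296 = 175.2645

L=175.265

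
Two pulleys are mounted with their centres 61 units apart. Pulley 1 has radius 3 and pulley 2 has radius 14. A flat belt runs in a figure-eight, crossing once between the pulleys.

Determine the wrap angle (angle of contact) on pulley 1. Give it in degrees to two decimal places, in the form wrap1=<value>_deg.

crossed belt: β = asin((r1+r2)/C) = asin(17/61) = 16.1819°
wrap1 = wrap2 = π + 2β = 212.3639°

wrap1=212.36_deg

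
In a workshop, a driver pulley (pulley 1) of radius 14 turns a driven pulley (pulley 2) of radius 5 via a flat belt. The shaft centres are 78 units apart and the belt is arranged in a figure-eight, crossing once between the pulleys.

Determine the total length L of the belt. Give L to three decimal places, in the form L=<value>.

crossed belt: β = asin((r1+r2)/C) = asin(19/78) = 14.0985°
wrap1 = wrap2 = π + 2β = 208.1970°
tangent length = C·cosβ = 75.6505
L = (r1+r2)·wrap + 2·C·cosβ = 19·3.6337 + 2·75.6505 = 220.3418

L=220.342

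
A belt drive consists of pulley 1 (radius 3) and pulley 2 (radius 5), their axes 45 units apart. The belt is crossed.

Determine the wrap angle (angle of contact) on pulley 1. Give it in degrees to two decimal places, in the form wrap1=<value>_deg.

wrap1=200.48_deg

crossed belt: β = asin((r1+r2)/C) = asin(8/45) = 10.2403°
wrap1 = wrap2 = π + 2β = 200.4807°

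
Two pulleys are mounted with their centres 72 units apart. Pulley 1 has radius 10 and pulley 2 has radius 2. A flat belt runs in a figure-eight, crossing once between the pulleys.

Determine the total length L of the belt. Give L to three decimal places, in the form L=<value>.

L=183.704

crossed belt: β = asin((r1+r2)/C) = asin(12/72) = 9.5941°
wrap1 = wrap2 = π + 2β = 199.1881°
tangent length = C·cosβ = 70.9930
L = (r1+r2)·wrap + 2·C·cosβ = 12·3.4765 + 2·70.9930 = 183.7038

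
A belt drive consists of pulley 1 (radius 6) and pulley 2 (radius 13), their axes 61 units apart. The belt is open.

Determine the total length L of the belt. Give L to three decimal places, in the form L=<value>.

L=182.494

open belt: β = asin((r2−r1)/C) = asin(7/61) = 6.5894°
wrap1 = π − 2β = 166.8211°
wrap2 = π + 2β = 193.1789°
tangent length = C·cosβ = 60.5970
L = r1·wrap1 + r2·wrap2 + 2·C·cosβ = 6·2.9116 + 13·3.3716 + 2·60.5970 = 182.4944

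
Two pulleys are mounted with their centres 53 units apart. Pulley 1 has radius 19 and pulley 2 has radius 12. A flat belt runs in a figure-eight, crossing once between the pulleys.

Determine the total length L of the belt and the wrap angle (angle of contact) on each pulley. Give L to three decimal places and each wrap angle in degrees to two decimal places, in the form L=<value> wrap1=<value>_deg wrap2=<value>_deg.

crossed belt: β = asin((r1+r2)/C) = asin(31/53) = 35.7963°
wrap1 = wrap2 = π + 2β = 251.5927°
tangent length = C·cosβ = 42.9884
L = (r1+r2)·wrap + 2·C·cosβ = 31·4.3911 + 2·42.9884 = 222.1015

L=222.101 wrap1=251.59_deg wrap2=251.59_deg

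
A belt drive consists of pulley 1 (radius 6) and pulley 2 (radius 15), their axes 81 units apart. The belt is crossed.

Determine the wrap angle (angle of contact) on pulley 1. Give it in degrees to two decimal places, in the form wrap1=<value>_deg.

wrap1=210.05_deg

crossed belt: β = asin((r1+r2)/C) = asin(21/81) = 15.0261°
wrap1 = wrap2 = π + 2β = 210.0522°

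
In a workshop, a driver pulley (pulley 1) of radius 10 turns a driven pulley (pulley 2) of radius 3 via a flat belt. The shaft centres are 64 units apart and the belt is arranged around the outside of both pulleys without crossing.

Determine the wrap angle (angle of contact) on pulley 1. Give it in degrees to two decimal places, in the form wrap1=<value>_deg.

wrap1=192.56_deg

open belt: β = asin((r2−r1)/C) = asin(-7/64) = -6.2793°
wrap1 = π − 2β = 192.5586°
wrap2 = π + 2β = 167.4414°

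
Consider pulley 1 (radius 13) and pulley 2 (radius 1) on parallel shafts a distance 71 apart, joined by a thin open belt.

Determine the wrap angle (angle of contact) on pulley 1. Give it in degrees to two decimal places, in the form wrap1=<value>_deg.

open belt: β = asin((r2−r1)/C) = asin(-12/71) = -9.7305°
wrap1 = π − 2β = 199.4610°
wrap2 = π + 2β = 160.5390°

wrap1=199.46_deg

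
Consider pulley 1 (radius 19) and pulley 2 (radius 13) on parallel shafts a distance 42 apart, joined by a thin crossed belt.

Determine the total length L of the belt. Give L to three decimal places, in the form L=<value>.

crossed belt: β = asin((r1+r2)/C) = asin(32/42) = 49.6324°
wrap1 = wrap2 = π + 2β = 279.2648°
tangent length = C·cosβ = 27.2029
L = (r1+r2)·wrap + 2·C·cosβ = 32·4.8741 + 2·27.2029 = 210.3768

L=210.377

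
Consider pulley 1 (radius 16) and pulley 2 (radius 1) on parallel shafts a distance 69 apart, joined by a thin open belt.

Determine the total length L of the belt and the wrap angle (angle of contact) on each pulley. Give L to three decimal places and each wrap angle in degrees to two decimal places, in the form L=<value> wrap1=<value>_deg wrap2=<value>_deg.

open belt: β = asin((r2−r1)/C) = asin(-15/69) = -12.5559°
wrap1 = π − 2β = 205.1117°
wrap2 = π + 2β = 154.8883°
tangent length = C·cosβ = 67.3498
L = r1·wrap1 + r2·wrap2 + 2·C·cosβ = 16·3.5799 + 1·2.7033 + 2·67.3498 = 194.6810

L=194.681 wrap1=205.11_deg wrap2=154.89_deg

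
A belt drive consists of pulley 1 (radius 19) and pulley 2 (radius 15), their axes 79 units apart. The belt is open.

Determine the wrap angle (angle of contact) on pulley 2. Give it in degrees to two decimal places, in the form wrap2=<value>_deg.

wrap2=174.20_deg

open belt: β = asin((r2−r1)/C) = asin(-4/79) = -2.9023°
wrap1 = π − 2β = 185.8046°
wrap2 = π + 2β = 174.1954°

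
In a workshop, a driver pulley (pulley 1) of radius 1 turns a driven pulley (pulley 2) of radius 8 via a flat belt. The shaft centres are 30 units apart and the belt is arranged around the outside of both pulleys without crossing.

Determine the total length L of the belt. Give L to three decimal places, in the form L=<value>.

open belt: β = asin((r2−r1)/C) = asin(7/30) = 13.4934°
wrap1 = π − 2β = 153.0132°
wrap2 = π + 2β = 206.9868°
tangent length = C·cosβ = 29.1719
L = r1·wrap1 + r2·wrap2 + 2·C·cosβ = 1·2.6706 + 8·3.6126 + 2·29.1719 = 89.9152

L=89.915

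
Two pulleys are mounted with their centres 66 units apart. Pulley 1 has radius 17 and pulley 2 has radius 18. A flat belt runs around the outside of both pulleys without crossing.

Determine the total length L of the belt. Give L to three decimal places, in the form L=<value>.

open belt: β = asin((r2−r1)/C) = asin(1/66) = 0.8682°
wrap1 = π − 2β = 178.2637°
wrap2 = π + 2β = 181.7363°
tangent length = C·cosβ = 65.9924
L = r1·wrap1 + r2·wrap2 + 2·C·cosβ = 17·3.1113 + 18·3.1719 + 2·65.9924 = 241.9709

L=241.971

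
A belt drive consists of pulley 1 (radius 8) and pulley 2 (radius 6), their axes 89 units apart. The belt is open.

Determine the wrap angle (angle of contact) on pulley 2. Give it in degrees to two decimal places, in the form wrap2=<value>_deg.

open belt: β = asin((r2−r1)/C) = asin(-2/89) = -1.2877°
wrap1 = π − 2β = 182.5753°
wrap2 = π + 2β = 177.4247°

wrap2=177.42_deg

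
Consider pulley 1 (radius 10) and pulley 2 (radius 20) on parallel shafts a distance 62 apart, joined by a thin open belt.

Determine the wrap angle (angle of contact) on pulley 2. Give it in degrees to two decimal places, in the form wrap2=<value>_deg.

wrap2=198.56_deg

open belt: β = asin((r2−r1)/C) = asin(10/62) = 9.2818°
wrap1 = π − 2β = 161.4364°
wrap2 = π + 2β = 198.5636°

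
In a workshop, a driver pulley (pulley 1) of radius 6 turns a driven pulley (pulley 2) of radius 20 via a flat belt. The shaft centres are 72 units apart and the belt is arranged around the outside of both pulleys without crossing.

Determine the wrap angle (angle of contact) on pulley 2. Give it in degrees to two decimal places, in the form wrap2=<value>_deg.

wrap2=202.42_deg

open belt: β = asin((r2−r1)/C) = asin(14/72) = 11.2123°
wrap1 = π − 2β = 157.5755°
wrap2 = π + 2β = 202.4245°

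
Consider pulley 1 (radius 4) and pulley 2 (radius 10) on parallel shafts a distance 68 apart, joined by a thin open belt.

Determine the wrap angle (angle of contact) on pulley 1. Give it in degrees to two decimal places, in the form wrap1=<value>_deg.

wrap1=169.88_deg

open belt: β = asin((r2−r1)/C) = asin(6/68) = 5.0621°
wrap1 = π − 2β = 169.8758°
wrap2 = π + 2β = 190.1242°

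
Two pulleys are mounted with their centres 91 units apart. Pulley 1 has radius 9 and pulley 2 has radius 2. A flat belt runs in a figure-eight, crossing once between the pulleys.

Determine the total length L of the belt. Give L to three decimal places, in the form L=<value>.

crossed belt: β = asin((r1+r2)/C) = asin(11/91) = 6.9428°
wrap1 = wrap2 = π + 2β = 193.8857°
tangent length = C·cosβ = 90.3327
L = (r1+r2)·wrap + 2·C·cosβ = 11·3.3839 + 2·90.3327 = 217.8888

L=217.889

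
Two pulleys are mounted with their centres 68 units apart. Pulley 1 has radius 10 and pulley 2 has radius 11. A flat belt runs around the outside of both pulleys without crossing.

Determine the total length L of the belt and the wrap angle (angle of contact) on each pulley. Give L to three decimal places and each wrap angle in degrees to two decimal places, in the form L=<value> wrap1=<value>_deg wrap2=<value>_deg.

open belt: β = asin((r2−r1)/C) = asin(1/68) = 0.8426°
wrap1 = π − 2β = 178.3148°
wrap2 = π + 2β = 181.6852°
tangent length = C·cosβ = 67.9926
L = r1·wrap1 + r2·wrap2 + 2·C·cosβ = 10·3.1122 + 11·3.1710 + 2·67.9926 = 201.9882

L=201.988 wrap1=178.31_deg wrap2=181.69_deg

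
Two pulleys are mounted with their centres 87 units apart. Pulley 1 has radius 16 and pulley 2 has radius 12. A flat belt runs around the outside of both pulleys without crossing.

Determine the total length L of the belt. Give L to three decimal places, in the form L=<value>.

L=262.149

open belt: β = asin((r2−r1)/C) = asin(-4/87) = -2.6352°
wrap1 = π − 2β = 185.2704°
wrap2 = π + 2β = 174.7296°
tangent length = C·cosβ = 86.9080
L = r1·wrap1 + r2·wrap2 + 2·C·cosβ = 16·3.2336 + 12·3.0496 + 2·86.9080 = 262.1485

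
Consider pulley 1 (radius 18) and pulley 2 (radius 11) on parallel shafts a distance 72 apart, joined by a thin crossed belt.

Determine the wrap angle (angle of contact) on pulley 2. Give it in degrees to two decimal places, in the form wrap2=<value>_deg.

wrap2=227.50_deg

crossed belt: β = asin((r1+r2)/C) = asin(29/72) = 23.7519°
wrap1 = wrap2 = π + 2β = 227.5039°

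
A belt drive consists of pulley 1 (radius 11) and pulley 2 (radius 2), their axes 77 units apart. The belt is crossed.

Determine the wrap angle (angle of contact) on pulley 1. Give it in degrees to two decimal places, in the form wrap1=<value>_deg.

crossed belt: β = asin((r1+r2)/C) = asin(13/77) = 9.7199°
wrap1 = wrap2 = π + 2β = 199.4397°

wrap1=199.44_deg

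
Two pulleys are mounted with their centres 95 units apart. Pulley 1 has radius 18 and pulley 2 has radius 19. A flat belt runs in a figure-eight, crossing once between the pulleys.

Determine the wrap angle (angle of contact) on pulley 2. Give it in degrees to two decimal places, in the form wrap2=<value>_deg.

crossed belt: β = asin((r1+r2)/C) = asin(37/95) = 22.9218°
wrap1 = wrap2 = π + 2β = 225.8435°

wrap2=225.84_deg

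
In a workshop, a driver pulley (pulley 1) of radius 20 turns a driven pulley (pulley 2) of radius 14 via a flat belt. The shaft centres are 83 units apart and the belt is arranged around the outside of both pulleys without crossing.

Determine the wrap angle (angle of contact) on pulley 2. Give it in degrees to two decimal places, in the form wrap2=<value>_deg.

open belt: β = asin((r2−r1)/C) = asin(-6/83) = -4.1455°
wrap1 = π − 2β = 188.2910°
wrap2 = π + 2β = 171.7090°

wrap2=171.71_deg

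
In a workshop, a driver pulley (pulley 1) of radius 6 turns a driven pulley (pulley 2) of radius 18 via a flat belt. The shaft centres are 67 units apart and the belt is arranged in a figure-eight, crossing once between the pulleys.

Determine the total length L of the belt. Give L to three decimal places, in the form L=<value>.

crossed belt: β = asin((r1+r2)/C) = asin(24/67) = 20.9902°
wrap1 = wrap2 = π + 2β = 221.9805°
tangent length = C·cosβ = 62.5540
L = (r1+r2)·wrap + 2·C·cosβ = 24·3.8743 + 2·62.5540 = 218.0909

L=218.091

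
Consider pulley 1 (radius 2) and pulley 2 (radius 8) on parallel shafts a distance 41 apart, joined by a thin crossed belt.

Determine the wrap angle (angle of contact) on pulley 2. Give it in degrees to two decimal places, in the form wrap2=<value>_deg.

wrap2=208.23_deg

crossed belt: β = asin((r1+r2)/C) = asin(10/41) = 14.1170°
wrap1 = wrap2 = π + 2β = 208.2340°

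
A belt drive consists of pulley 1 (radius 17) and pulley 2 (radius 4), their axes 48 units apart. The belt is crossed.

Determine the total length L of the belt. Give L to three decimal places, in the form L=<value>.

crossed belt: β = asin((r1+r2)/C) = asin(21/48) = 25.9445°
wrap1 = wrap2 = π + 2β = 231.8890°
tangent length = C·cosβ = 43.1625
L = (r1+r2)·wrap + 2·C·cosβ = 21·4.0472 + 2·43.1625 = 171.3167

L=171.317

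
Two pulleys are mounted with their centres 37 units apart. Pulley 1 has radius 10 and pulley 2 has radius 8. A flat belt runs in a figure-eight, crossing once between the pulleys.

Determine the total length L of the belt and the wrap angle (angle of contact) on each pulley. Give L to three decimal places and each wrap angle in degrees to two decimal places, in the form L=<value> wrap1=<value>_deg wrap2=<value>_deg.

L=139.492 wrap1=238.22_deg wrap2=238.22_deg

crossed belt: β = asin((r1+r2)/C) = asin(18/37) = 29.1099°
wrap1 = wrap2 = π + 2β = 238.2198°
tangent length = C·cosβ = 32.3265
L = (r1+r2)·wrap + 2·C·cosβ = 18·4.1577 + 2·32.3265 = 139.4919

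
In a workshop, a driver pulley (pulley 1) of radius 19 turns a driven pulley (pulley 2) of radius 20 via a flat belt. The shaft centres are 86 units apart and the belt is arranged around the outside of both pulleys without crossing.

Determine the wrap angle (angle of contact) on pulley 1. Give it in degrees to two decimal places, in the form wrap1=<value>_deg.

open belt: β = asin((r2−r1)/C) = asin(1/86) = 0.6662°
wrap1 = π − 2β = 178.6675°
wrap2 = π + 2β = 181.3325°

wrap1=178.67_deg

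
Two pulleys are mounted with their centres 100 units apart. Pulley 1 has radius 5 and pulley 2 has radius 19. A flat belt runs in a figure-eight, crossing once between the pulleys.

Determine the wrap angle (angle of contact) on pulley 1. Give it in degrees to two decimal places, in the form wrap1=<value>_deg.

crossed belt: β = asin((r1+r2)/C) = asin(24/100) = 13.8865°
wrap1 = wrap2 = π + 2β = 207.7731°

wrap1=207.77_deg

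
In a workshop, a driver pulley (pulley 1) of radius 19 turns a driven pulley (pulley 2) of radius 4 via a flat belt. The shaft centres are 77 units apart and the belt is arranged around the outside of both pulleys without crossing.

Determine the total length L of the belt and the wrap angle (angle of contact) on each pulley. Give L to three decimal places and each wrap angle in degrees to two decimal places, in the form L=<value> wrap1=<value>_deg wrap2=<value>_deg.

L=229.188 wrap1=202.47_deg wrap2=157.53_deg

open belt: β = asin((r2−r1)/C) = asin(-15/77) = -11.2333°
wrap1 = π − 2β = 202.4667°
wrap2 = π + 2β = 157.5333°
tangent length = C·cosβ = 75.5248
L = r1·wrap1 + r2·wrap2 + 2·C·cosβ = 19·3.5337 + 4·2.7495 + 2·75.5248 = 229.1881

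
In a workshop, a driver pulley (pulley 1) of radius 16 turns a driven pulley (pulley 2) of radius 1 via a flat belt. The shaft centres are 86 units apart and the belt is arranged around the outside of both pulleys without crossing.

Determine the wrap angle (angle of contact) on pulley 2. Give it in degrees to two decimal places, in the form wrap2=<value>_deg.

wrap2=159.91_deg

open belt: β = asin((r2−r1)/C) = asin(-15/86) = -10.0448°
wrap1 = π − 2β = 200.0897°
wrap2 = π + 2β = 159.9103°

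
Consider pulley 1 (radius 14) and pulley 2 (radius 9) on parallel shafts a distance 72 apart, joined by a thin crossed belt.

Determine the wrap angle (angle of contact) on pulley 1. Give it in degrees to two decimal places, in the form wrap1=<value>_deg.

wrap1=217.26_deg

crossed belt: β = asin((r1+r2)/C) = asin(23/72) = 18.6293°
wrap1 = wrap2 = π + 2β = 217.2587°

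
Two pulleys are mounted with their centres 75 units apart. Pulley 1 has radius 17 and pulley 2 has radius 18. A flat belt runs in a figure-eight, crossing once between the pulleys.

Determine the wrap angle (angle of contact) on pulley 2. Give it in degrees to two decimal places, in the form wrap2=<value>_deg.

crossed belt: β = asin((r1+r2)/C) = asin(35/75) = 27.8181°
wrap1 = wrap2 = π + 2β = 235.6363°

wrap2=235.64_deg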